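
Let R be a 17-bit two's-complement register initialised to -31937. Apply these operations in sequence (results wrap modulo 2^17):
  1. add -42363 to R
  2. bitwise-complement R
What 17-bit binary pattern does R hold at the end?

10010001000111011

Start: R = -31937 = 11000001100111111.
R = -31937 + (-42363) = -74300; wraps to 56772 = 01101110111000100
R = NOT 01101110111000100 = 10010001000111011 = -56773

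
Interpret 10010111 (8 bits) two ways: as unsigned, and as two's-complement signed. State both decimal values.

Unsigned: 10010111 = 151.
Signed: MSB=1 → 151 − 256 = -105.

unsigned = 151, signed = -105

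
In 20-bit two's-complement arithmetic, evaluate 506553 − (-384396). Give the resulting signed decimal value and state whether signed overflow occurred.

506553 → 01111011101010111001
-384396 → 10100010001001110100
Subtract via negate-and-add: invert 10100010001001110100 + 1 = 01011101110110001100 (i.e. 384396).
  01111011101010111001
+ 01011101110110001100
= 11011001100001000101
Result 11011001100001000101: MSB = 1 → 890949 − 1048576 = -157627.
Both addends (after negating the subtrahend) are non-negative but the stored result is negative: signed overflow. The true value 506553 − (-384396) = 890949 lies outside [-524288, 524287].

-157627; overflow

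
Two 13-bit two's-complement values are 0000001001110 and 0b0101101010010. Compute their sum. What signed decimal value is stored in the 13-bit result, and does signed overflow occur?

2976; no overflow

0000001001110 = 78 (signed)
0b0101101010010 → 0101101010010 = 2898 (signed)
  0000001001110
+ 0101101010010
= 0101110100000
Result 0101110100000: MSB = 0 → value 2976.
Both addends are non-negative and so is the stored result: no signed overflow.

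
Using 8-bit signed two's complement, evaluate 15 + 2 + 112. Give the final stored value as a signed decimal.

-127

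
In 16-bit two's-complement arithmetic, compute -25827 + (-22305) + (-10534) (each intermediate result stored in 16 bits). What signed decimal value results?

6870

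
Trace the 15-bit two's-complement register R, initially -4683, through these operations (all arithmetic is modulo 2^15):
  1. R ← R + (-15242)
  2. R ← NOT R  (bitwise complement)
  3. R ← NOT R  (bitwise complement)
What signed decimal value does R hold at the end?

Start: R = -4683 = 110110110110101.
R = -4683 + (-15242) = -19925; wraps to 12843 = 011001000101011
R = NOT 011001000101011 = 100110111010100 = -12844
R = NOT 100110111010100 = 011001000101011 = 12843

12843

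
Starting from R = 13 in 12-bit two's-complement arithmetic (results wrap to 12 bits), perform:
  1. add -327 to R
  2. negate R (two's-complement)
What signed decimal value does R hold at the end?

314

Start: R = 13 = 000000001101.
R = 13 + (-327) = -314 = 111011000110
R = −(-314) = 314 = 000100111010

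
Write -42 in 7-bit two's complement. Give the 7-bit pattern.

1010110

|-42| = 42 = 0101010 in 7 bits.
Invert the bits: 1010101. Add 1: 1010110.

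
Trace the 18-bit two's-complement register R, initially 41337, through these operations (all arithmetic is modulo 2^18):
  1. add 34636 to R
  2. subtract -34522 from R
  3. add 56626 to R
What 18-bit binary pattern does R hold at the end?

Start: R = 41337 = 001010000101111001.
R = 41337 + 34636 = 75973 = 010010100011000101
R = 75973 − (-34522) = 110495 = 011010111110011111
R = 110495 + 56626 = 167121; wraps to -95023 = 101000110011010001

101000110011010001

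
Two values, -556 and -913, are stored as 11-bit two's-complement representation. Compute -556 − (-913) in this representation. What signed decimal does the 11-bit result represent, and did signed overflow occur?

357; no overflow

-556 → 10111010100
-913 → 10001101111
Subtract via negate-and-add: invert 10001101111 + 1 = 01110010001 (i.e. 913).
  10111010100
+ 01110010001
= 00101100101  (discard carry-out 1)
Result 00101100101: MSB = 0 → value 357.
Addends (after negating the subtrahend) have opposite signs, so signed overflow cannot occur.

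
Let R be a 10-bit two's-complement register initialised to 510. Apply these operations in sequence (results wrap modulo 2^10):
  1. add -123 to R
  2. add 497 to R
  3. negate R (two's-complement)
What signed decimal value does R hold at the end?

140

Start: R = 510 = 0111111110.
R = 510 + (-123) = 387 = 0110000011
R = 387 + 497 = 884; wraps to -140 = 1101110100
R = −(-140) = 140 = 0010001100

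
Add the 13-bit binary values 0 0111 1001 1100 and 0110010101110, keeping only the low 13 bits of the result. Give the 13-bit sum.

1010001001010

  0011110011100
+ 0110010101110
= 1010001001010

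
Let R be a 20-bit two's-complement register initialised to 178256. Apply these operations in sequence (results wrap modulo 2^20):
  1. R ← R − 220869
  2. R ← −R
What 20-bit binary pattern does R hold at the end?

00001010011001110101

Start: R = 178256 = 00101011100001010000.
R = 178256 − 220869 = -42613 = 11110101100110001011
R = −(-42613) = 42613 = 00001010011001110101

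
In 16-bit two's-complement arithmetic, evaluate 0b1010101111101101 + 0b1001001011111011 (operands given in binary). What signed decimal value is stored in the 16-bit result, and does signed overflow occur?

0b1010101111101101 → 1010101111101101 = -21523 (signed)
0b1001001011111011 → 1001001011111011 = -27909 (signed)
  1010101111101101
+ 1001001011111011
= 0011111011101000  (discard carry-out 1)
Result 0011111011101000: MSB = 0 → value 16104.
Both addends are negative but the stored result is non-negative: signed overflow. The true value -21523 + (-27909) = -49432 lies outside [-32768, 32767].

16104; overflow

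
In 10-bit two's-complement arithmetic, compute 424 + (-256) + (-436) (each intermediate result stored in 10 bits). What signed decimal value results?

-268

424 + (-256) = 168 (0010101000)
168 + (-436) = -268 (1011110100)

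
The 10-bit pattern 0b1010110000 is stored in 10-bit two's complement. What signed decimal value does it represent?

MSB is 1, so the value is negative.
Invert: 0101001111. Add 1: 0101010000 = 336. So the value is −336.

-336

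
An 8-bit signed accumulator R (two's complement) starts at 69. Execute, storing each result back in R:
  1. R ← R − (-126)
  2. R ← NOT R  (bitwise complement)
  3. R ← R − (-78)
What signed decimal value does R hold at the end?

Start: R = 69 = 01000101.
R = 69 − (-126) = 195; wraps to -61 = 11000011
R = NOT 11000011 = 00111100 = 60
R = 60 − (-78) = 138; wraps to -118 = 10001010

-118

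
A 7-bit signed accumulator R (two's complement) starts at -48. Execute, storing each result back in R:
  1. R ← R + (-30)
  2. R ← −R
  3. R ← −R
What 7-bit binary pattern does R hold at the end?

Start: R = -48 = 1010000.
R = -48 + (-30) = -78; wraps to 50 = 0110010
R = −(50) = -50 = 1001110
R = −(-50) = 50 = 0110010

0110010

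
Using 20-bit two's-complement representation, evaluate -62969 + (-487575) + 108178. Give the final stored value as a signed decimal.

-442366

-62969 + (-487575) = -550544 → wraps to 498032 (01111001100101110000)
498032 + 108178 = 606210 → wraps to -442366 (10010100000000000010)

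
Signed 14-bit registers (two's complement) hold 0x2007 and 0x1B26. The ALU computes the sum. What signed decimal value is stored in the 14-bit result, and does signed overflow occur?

0x2007 = 10000000000111 = -8185 (signed)
0x1B26 = 01101100100110 = 6950 (signed)
  10000000000111
+ 01101100100110
= 11101100101101
Result 11101100101101: MSB = 1 → 15149 − 16384 = -1235.
Addends have opposite signs, so signed overflow cannot occur.

-1235; no overflow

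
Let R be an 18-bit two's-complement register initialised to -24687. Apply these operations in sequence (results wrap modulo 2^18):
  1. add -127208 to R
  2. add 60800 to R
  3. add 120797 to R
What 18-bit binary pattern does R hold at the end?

000111010000000110

Start: R = -24687 = 111001111110010001.
R = -24687 + (-127208) = -151895; wraps to 110249 = 011010111010101001
R = 110249 + 60800 = 171049; wraps to -91095 = 101001110000101001
R = -91095 + 120797 = 29702 = 000111010000000110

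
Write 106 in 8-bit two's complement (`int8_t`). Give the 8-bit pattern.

01101010

106 is non-negative, so write it directly in 8 bits: 01101010.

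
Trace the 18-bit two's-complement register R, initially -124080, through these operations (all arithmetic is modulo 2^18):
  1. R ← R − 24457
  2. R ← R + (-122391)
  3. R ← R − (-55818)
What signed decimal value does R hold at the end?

Start: R = -124080 = 100001101101010000.
R = -124080 − 24457 = -148537; wraps to 113607 = 011011101111000111
R = 113607 + (-122391) = -8784 = 111101110110110000
R = -8784 − (-55818) = 47034 = 001011011110111010

47034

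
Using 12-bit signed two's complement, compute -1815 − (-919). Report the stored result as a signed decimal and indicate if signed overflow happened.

-896; no overflow

-1815 → 100011101001
-919 → 110001101001
Subtract via negate-and-add: invert 110001101001 + 1 = 001110010111 (i.e. 919).
  100011101001
+ 001110010111
= 110010000000
Result 110010000000: MSB = 1 → 3200 − 4096 = -896.
Addends (after negating the subtrahend) have opposite signs, so signed overflow cannot occur.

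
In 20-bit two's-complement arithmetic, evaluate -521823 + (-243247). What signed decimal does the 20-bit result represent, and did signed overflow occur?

283506; overflow

-521823 → 10000000100110100001
-243247 → 11000100100111010001
  10000000100110100001
+ 11000100100111010001
= 01000101001101110010  (discard carry-out 1)
Result 01000101001101110010: MSB = 0 → value 283506.
Both addends are negative but the stored result is non-negative: signed overflow. The true value -521823 + (-243247) = -765070 lies outside [-524288, 524287].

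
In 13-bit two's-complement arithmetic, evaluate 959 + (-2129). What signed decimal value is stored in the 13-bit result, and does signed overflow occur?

959 → 0001110111111
-2129 → 1011110101111
  0001110111111
+ 1011110101111
= 1101101101110
Result 1101101101110: MSB = 1 → 7022 − 8192 = -1170.
Addends have opposite signs, so signed overflow cannot occur.

-1170; no overflow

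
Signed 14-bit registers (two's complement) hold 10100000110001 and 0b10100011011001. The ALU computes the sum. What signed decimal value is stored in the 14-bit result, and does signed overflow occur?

4362; overflow

10100000110001 = -6095 (signed)
0b10100011011001 → 10100011011001 = -5927 (signed)
  10100000110001
+ 10100011011001
= 01000100001010  (discard carry-out 1)
Result 01000100001010: MSB = 0 → value 4362.
Both addends are negative but the stored result is non-negative: signed overflow. The true value -6095 + (-5927) = -12022 lies outside [-8192, 8191].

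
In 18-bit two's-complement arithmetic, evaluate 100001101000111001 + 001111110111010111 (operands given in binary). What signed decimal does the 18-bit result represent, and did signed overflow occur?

-59376; no overflow

100001101000111001 = -124359 (signed)
001111110111010111 = 64983 (signed)
  100001101000111001
+ 001111110111010111
= 110001100000010000
Result 110001100000010000: MSB = 1 → 202768 − 262144 = -59376.
Addends have opposite signs, so signed overflow cannot occur.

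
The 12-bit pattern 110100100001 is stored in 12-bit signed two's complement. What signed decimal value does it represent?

MSB is 1, so the value is negative.
Invert: 001011011110. Add 1: 001011011111 = 735. So the value is −735.

-735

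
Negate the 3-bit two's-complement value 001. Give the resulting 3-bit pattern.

Invert: 110. Add 1: 111.
Check: 001 = 1, 111 = -1.

111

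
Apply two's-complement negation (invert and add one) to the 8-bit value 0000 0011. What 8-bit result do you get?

11111101

Invert: 11111100. Add 1: 11111101.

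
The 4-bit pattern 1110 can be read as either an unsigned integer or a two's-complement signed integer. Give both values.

Unsigned: 1110 = 14.
Signed: MSB=1 → 14 − 16 = -2.

unsigned = 14, signed = -2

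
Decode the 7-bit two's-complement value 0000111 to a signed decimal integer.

MSB is 0, so the value is non-negative: 0000111 = 7.

7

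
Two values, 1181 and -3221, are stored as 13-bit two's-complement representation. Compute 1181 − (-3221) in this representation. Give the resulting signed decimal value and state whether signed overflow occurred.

-3790; overflow

1181 → 0010010011101
-3221 → 1001101101011
Subtract via negate-and-add: invert 1001101101011 + 1 = 0110010010101 (i.e. 3221).
  0010010011101
+ 0110010010101
= 1000100110010
Result 1000100110010: MSB = 1 → 4402 − 8192 = -3790.
Both addends (after negating the subtrahend) are non-negative but the stored result is negative: signed overflow. The true value 1181 − (-3221) = 4402 lies outside [-4096, 4095].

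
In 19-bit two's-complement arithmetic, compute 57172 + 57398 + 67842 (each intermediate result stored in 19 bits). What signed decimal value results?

182412

57172 + 57398 = 114570 (0011011111110001010)
114570 + 67842 = 182412 (0101100100010001100)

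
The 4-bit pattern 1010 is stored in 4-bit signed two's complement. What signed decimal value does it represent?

-6

MSB is 1, so the value is negative.
Invert: 0101. Add 1: 0110 = 6. So the value is −6.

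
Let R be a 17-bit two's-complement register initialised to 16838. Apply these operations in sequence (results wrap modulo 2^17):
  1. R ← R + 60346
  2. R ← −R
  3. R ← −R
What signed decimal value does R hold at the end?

Start: R = 16838 = 00100000111000110.
R = 16838 + 60346 = 77184; wraps to -53888 = 10010110110000000
R = −(-53888) = 53888 = 01101001010000000
R = −(53888) = -53888 = 10010110110000000

-53888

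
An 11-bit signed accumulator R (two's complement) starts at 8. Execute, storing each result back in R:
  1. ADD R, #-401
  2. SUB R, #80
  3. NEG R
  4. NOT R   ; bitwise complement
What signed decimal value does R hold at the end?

Start: R = 8 = 00000001000.
R = 8 + (-401) = -393 = 11001110111
R = -393 − 80 = -473 = 11000100111
R = −(-473) = 473 = 00111011001
R = NOT 00111011001 = 11000100110 = -474

-474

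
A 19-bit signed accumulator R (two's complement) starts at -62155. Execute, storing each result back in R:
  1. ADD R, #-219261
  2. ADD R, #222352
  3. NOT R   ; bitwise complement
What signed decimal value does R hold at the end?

Start: R = -62155 = 1110000110100110101.
R = -62155 + (-219261) = -281416; wraps to 242872 = 0111011010010111000
R = 242872 + 222352 = 465224; wraps to -59064 = 1110001100101001000
R = NOT 1110001100101001000 = 0001110011010110111 = 59063

59063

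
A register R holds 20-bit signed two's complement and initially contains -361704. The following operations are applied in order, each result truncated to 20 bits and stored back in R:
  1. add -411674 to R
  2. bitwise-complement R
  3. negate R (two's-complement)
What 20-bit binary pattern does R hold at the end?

01000011001011111111

Start: R = -361704 = 10100111101100011000.
R = -361704 + (-411674) = -773378; wraps to 275198 = 01000011001011111110
R = NOT 01000011001011111110 = 10111100110100000001 = -275199
R = −(-275199) = 275199 = 01000011001011111111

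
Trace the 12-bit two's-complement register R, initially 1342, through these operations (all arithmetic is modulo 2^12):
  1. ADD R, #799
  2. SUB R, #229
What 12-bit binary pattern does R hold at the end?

Start: R = 1342 = 010100111110.
R = 1342 + 799 = 2141; wraps to -1955 = 100001011101
R = -1955 − 229 = -2184; wraps to 1912 = 011101111000

011101111000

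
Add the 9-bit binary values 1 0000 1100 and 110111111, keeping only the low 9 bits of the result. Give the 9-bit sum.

011001011

  100001100
+ 110111111
= 011001011  (discard carry-out 1)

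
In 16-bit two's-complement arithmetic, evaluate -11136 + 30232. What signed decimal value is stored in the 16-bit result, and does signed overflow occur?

-11136 → 1101010010000000
30232 → 0111011000011000
  1101010010000000
+ 0111011000011000
= 0100101010011000  (discard carry-out 1)
Result 0100101010011000: MSB = 0 → value 19096.
Addends have opposite signs, so signed overflow cannot occur.

19096; no overflow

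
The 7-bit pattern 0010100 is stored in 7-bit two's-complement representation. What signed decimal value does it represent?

20

MSB is 0, so the value is non-negative: 0010100 = 20.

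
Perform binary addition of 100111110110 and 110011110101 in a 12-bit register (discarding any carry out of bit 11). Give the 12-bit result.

  100111110110
+ 110011110101
= 011011101011  (discard carry-out 1)

011011101011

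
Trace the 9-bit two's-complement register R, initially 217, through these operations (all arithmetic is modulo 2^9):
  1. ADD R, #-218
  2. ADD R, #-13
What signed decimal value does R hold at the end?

Start: R = 217 = 011011001.
R = 217 + (-218) = -1 = 111111111
R = -1 + (-13) = -14 = 111110010

-14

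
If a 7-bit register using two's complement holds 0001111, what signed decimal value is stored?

MSB is 0, so the value is non-negative: 0001111 = 15.

15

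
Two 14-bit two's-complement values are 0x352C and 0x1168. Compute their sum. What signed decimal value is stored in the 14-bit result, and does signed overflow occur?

1684; no overflow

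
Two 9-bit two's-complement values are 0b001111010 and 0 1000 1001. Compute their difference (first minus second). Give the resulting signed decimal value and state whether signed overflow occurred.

-15; no overflow

0b001111010 → 001111010 = 122 (signed)
0 1000 1001 → 010001001 = 137 (signed)
Subtract via negate-and-add: invert 010001001 + 1 = 101110111 (i.e. -137).
  001111010
+ 101110111
= 111110001
Result 111110001: MSB = 1 → 497 − 512 = -15.
Addends (after negating the subtrahend) have opposite signs, so signed overflow cannot occur.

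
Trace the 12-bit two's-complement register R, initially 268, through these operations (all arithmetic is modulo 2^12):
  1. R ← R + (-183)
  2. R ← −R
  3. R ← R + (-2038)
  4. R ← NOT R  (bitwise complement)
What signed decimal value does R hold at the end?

Start: R = 268 = 000100001100.
R = 268 + (-183) = 85 = 000001010101
R = −(85) = -85 = 111110101011
R = -85 + (-2038) = -2123; wraps to 1973 = 011110110101
R = NOT 011110110101 = 100001001010 = -1974

-1974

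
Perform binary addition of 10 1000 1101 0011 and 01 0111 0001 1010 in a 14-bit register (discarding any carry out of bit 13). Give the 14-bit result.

  10100011010011
+ 01011100011010
= 11111111101101

11111111101101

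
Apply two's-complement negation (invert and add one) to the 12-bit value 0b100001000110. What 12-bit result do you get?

Invert: 011110111001. Add 1: 011110111010.
Check: 100001000110 = -1978, 011110111010 = 1978.

011110111010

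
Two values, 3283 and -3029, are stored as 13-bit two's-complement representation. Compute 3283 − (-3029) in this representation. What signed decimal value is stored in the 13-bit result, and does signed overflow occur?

3283 → 0110011010011
-3029 → 1010000101011
Subtract via negate-and-add: invert 1010000101011 + 1 = 0101111010101 (i.e. 3029).
  0110011010011
+ 0101111010101
= 1100010101000
Result 1100010101000: MSB = 1 → 6312 − 8192 = -1880.
Both addends (after negating the subtrahend) are non-negative but the stored result is negative: signed overflow. The true value 3283 − (-3029) = 6312 lies outside [-4096, 4095].

-1880; overflow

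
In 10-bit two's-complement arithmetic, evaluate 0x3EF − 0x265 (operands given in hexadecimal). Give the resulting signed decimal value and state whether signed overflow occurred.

0x3EF = 1111101111 = -17 (signed)
0x265 = 1001100101 = -411 (signed)
Subtract via negate-and-add: invert 1001100101 + 1 = 0110011011 (i.e. 411).
  1111101111
+ 0110011011
= 0110001010  (discard carry-out 1)
Result 0110001010: MSB = 0 → value 394.
Addends (after negating the subtrahend) have opposite signs, so signed overflow cannot occur.

394; no overflow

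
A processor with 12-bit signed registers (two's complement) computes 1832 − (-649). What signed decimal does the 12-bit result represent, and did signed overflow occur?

1832 → 011100101000
-649 → 110101110111
Subtract via negate-and-add: invert 110101110111 + 1 = 001010001001 (i.e. 649).
  011100101000
+ 001010001001
= 100110110001
Result 100110110001: MSB = 1 → 2481 − 4096 = -1615.
Both addends (after negating the subtrahend) are non-negative but the stored result is negative: signed overflow. The true value 1832 − (-649) = 2481 lies outside [-2048, 2047].

-1615; overflow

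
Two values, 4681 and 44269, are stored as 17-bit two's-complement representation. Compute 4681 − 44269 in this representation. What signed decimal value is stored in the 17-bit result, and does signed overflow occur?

-39588; no overflow

4681 → 00001001001001001
44269 → 01010110011101101
Subtract via negate-and-add: invert 01010110011101101 + 1 = 10101001100010011 (i.e. -44269).
  00001001001001001
+ 10101001100010011
= 10110010101011100
Result 10110010101011100: MSB = 1 → 91484 − 131072 = -39588.
Addends (after negating the subtrahend) have opposite signs, so signed overflow cannot occur.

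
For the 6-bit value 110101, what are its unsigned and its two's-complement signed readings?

Unsigned: 110101 = 53.
Signed: MSB=1 → 53 − 64 = -11.

unsigned = 53, signed = -11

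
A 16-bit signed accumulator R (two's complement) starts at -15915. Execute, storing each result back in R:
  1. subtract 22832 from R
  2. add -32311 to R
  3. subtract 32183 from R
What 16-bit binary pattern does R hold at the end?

0110110010110111

Start: R = -15915 = 1100000111010101.
R = -15915 − 22832 = -38747; wraps to 26789 = 0110100010100101
R = 26789 + (-32311) = -5522 = 1110101001101110
R = -5522 − 32183 = -37705; wraps to 27831 = 0110110010110111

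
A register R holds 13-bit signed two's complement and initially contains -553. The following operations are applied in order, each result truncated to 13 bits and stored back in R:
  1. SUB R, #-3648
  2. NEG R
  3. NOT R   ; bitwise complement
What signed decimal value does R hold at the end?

Start: R = -553 = 1110111010111.
R = -553 − (-3648) = 3095 = 0110000010111
R = −(3095) = -3095 = 1001111101001
R = NOT 1001111101001 = 0110000010110 = 3094

3094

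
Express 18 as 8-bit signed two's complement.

00010010

18 is non-negative, so write it directly in 8 bits: 00010010.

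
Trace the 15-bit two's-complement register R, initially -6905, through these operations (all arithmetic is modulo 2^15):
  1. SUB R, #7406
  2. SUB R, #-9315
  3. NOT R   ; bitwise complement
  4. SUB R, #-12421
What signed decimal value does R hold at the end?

-15352

Start: R = -6905 = 110010100000111.
R = -6905 − 7406 = -14311 = 100100000011001
R = -14311 − (-9315) = -4996 = 110110001111100
R = NOT 110110001111100 = 001001110000011 = 4995
R = 4995 − (-12421) = 17416; wraps to -15352 = 100010000001000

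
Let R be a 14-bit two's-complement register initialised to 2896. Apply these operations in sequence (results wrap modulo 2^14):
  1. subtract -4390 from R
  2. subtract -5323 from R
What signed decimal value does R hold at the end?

Start: R = 2896 = 00101101010000.
R = 2896 − (-4390) = 7286 = 01110001110110
R = 7286 − (-5323) = 12609; wraps to -3775 = 11000101000001

-3775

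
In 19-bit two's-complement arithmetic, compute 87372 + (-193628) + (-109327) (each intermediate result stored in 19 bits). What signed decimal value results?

87372 + (-193628) = -106256 (1100110000011110000)
-106256 + (-109327) = -215583 (1001011010111100001)

-215583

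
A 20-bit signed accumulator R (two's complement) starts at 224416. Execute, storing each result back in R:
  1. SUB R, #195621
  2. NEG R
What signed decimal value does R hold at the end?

-28795

Start: R = 224416 = 00110110110010100000.
R = 224416 − 195621 = 28795 = 00000111000001111011
R = −(28795) = -28795 = 11111000111110000101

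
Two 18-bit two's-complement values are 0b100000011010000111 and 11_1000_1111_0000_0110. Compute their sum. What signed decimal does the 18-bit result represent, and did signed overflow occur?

103821; overflow

0b100000011010000111 → 100000011010000111 = -129401 (signed)
11_1000_1111_0000_0110 → 111000111100000110 = -28922 (signed)
  100000011010000111
+ 111000111100000110
= 011001010110001101  (discard carry-out 1)
Result 011001010110001101: MSB = 0 → value 103821.
Both addends are negative but the stored result is non-negative: signed overflow. The true value -129401 + (-28922) = -158323 lies outside [-131072, 131071].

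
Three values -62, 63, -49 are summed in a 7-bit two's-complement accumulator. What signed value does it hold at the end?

-62 + 63 = 1 (0000001)
1 + (-49) = -48 (1010000)

-48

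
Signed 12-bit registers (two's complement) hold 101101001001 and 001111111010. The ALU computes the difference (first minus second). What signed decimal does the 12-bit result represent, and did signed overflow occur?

1871; overflow

101101001001 = -1207 (signed)
001111111010 = 1018 (signed)
Subtract via negate-and-add: invert 001111111010 + 1 = 110000000110 (i.e. -1018).
  101101001001
+ 110000000110
= 011101001111  (discard carry-out 1)
Result 011101001111: MSB = 0 → value 1871.
Both addends (after negating the subtrahend) are negative but the stored result is non-negative: signed overflow. The true value -1207 − 1018 = -2225 lies outside [-2048, 2047].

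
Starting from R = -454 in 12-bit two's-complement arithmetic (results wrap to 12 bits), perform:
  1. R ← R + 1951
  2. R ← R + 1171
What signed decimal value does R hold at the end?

-1428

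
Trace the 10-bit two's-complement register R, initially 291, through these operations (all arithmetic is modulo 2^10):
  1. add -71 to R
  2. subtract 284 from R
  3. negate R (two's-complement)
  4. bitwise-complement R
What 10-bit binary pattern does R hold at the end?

Start: R = 291 = 0100100011.
R = 291 + (-71) = 220 = 0011011100
R = 220 − 284 = -64 = 1111000000
R = −(-64) = 64 = 0001000000
R = NOT 0001000000 = 1110111111 = -65

1110111111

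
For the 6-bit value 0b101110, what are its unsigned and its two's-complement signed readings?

unsigned = 46, signed = -18

Unsigned: 101110 = 46.
Signed: MSB=1 → 46 − 64 = -18.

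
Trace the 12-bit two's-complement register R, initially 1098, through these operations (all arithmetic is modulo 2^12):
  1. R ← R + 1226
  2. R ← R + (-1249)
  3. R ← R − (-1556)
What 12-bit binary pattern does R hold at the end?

101001000111

Start: R = 1098 = 010001001010.
R = 1098 + 1226 = 2324; wraps to -1772 = 100100010100
R = -1772 + (-1249) = -3021; wraps to 1075 = 010000110011
R = 1075 − (-1556) = 2631; wraps to -1465 = 101001000111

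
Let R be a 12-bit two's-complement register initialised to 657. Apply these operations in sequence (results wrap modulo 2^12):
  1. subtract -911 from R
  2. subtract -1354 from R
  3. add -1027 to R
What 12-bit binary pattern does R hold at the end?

011101100111

Start: R = 657 = 001010010001.
R = 657 − (-911) = 1568 = 011000100000
R = 1568 − (-1354) = 2922; wraps to -1174 = 101101101010
R = -1174 + (-1027) = -2201; wraps to 1895 = 011101100111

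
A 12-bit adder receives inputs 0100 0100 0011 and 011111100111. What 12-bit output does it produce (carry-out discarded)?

110000101010

  010001000011
+ 011111100111
= 110000101010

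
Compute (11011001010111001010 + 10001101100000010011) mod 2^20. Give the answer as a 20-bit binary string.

01100110110111011101

  11011001010111001010
+ 10001101100000010011
= 01100110110111011101  (discard carry-out 1)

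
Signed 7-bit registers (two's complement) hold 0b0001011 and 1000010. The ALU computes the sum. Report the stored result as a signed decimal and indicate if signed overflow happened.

0b0001011 → 0001011 = 11 (signed)
1000010 = -62 (signed)
  0001011
+ 1000010
= 1001101
Result 1001101: MSB = 1 → 77 − 128 = -51.
Addends have opposite signs, so signed overflow cannot occur.

-51; no overflow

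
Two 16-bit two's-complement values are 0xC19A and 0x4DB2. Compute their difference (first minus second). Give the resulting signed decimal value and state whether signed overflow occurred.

0xC19A = 1100000110011010 = -15974 (signed)
0x4DB2 = 0100110110110010 = 19890 (signed)
Subtract via negate-and-add: invert 0100110110110010 + 1 = 1011001001001110 (i.e. -19890).
  1100000110011010
+ 1011001001001110
= 0111001111101000  (discard carry-out 1)
Result 0111001111101000: MSB = 0 → value 29672.
Both addends (after negating the subtrahend) are negative but the stored result is non-negative: signed overflow. The true value -15974 − 19890 = -35864 lies outside [-32768, 32767].

29672; overflow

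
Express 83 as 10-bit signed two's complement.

0001010011

83 is non-negative, so write it directly in 10 bits: 0001010011.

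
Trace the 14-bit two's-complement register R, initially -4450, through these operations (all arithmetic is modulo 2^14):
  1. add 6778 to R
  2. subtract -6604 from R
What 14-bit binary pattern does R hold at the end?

10001011100100

Start: R = -4450 = 10111010011110.
R = -4450 + 6778 = 2328 = 00100100011000
R = 2328 − (-6604) = 8932; wraps to -7452 = 10001011100100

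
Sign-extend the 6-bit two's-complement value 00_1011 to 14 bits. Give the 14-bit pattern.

00000000001011

MSB of 001011 is 0; replicate it into the new high bits.
00000000|001011 → 00000000001011 (still 11).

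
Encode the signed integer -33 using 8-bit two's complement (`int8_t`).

|-33| = 33 = 00100001 in 8 bits.
Invert the bits: 11011110. Add 1: 11011111.
Check: 11011111 reads as 223 − 256 = -33.

11011111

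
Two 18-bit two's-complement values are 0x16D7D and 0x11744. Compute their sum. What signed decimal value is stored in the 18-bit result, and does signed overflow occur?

-97087; overflow

0x16D7D = 010110110101111101 = 93565 (signed)
0x11744 = 010001011101000100 = 71492 (signed)
  010110110101111101
+ 010001011101000100
= 101000010011000001
Result 101000010011000001: MSB = 1 → 165057 − 262144 = -97087.
Both addends are non-negative but the stored result is negative: signed overflow. The true value 93565 + 71492 = 165057 lies outside [-131072, 131071].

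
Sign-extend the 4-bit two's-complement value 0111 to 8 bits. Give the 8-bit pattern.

00000111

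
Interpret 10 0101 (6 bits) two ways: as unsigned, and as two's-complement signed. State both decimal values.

Unsigned: 100101 = 37.
Signed: MSB=1 → 37 − 64 = -27.

unsigned = 37, signed = -27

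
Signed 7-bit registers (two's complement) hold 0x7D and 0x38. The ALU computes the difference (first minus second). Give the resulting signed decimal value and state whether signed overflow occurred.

0x7D = 1111101 = -3 (signed)
0x38 = 0111000 = 56 (signed)
Subtract via negate-and-add: invert 0111000 + 1 = 1001000 (i.e. -56).
  1111101
+ 1001000
= 1000101  (discard carry-out 1)
Result 1000101: MSB = 1 → 69 − 128 = -59.
Both addends (after negating the subtrahend) are negative and so is the stored result: no signed overflow.

-59; no overflow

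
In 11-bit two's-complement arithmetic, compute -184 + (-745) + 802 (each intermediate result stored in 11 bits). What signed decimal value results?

-127

-184 + (-745) = -929 (10001011111)
-929 + 802 = -127 (11110000001)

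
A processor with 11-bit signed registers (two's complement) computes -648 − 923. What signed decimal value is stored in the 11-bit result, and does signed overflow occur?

477; overflow

-648 → 10101111000
923 → 01110011011
Subtract via negate-and-add: invert 01110011011 + 1 = 10001100101 (i.e. -923).
  10101111000
+ 10001100101
= 00111011101  (discard carry-out 1)
Result 00111011101: MSB = 0 → value 477.
Both addends (after negating the subtrahend) are negative but the stored result is non-negative: signed overflow. The true value -648 − 923 = -1571 lies outside [-1024, 1023].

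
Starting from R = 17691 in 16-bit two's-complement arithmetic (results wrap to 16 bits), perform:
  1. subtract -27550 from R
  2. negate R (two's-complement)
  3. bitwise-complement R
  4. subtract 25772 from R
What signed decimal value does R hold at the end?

Start: R = 17691 = 0100010100011011.
R = 17691 − (-27550) = 45241; wraps to -20295 = 1011000010111001
R = −(-20295) = 20295 = 0100111101000111
R = NOT 0100111101000111 = 1011000010111000 = -20296
R = -20296 − 25772 = -46068; wraps to 19468 = 0100110000001100

19468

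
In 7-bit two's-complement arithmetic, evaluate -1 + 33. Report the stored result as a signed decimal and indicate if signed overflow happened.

32; no overflow

-1 → 1111111
33 → 0100001
  1111111
+ 0100001
= 0100000  (discard carry-out 1)
Result 0100000: MSB = 0 → value 32.
Addends have opposite signs, so signed overflow cannot occur.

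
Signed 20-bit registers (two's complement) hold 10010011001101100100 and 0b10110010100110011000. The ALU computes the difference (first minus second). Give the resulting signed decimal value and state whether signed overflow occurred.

-128564; no overflow

10010011001101100100 = -445596 (signed)
0b10110010100110011000 → 10110010100110011000 = -317032 (signed)
Subtract via negate-and-add: invert 10110010100110011000 + 1 = 01001101011001101000 (i.e. 317032).
  10010011001101100100
+ 01001101011001101000
= 11100000100111001100
Result 11100000100111001100: MSB = 1 → 920012 − 1048576 = -128564.
Addends (after negating the subtrahend) have opposite signs, so signed overflow cannot occur.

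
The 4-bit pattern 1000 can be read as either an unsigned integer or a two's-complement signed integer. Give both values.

Unsigned: 1000 = 8.
Signed: MSB=1 → 8 − 16 = -8.

unsigned = 8, signed = -8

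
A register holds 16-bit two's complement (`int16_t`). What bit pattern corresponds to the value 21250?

0101001100000010

21250 is non-negative, so write it directly in 16 bits: 0101001100000010.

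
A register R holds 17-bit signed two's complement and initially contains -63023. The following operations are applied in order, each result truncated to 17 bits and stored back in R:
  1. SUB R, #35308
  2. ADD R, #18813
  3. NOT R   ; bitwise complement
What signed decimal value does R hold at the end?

-51555

Start: R = -63023 = 10000100111010001.
R = -63023 − 35308 = -98331; wraps to 32741 = 00111111111100101
R = 32741 + 18813 = 51554 = 01100100101100010
R = NOT 01100100101100010 = 10011011010011101 = -51555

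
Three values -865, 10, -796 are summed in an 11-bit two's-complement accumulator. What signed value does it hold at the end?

397

-865 + 10 = -855 (10010101001)
-855 + (-796) = -1651 → wraps to 397 (00110001101)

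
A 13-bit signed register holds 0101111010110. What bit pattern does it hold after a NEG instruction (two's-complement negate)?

Invert: 1010000101001. Add 1: 1010000101010.

1010000101010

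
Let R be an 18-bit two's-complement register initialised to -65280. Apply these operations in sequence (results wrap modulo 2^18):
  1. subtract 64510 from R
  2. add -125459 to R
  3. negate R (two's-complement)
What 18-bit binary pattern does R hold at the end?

Start: R = -65280 = 110000000100000000.
R = -65280 − 64510 = -129790 = 100000010100000010
R = -129790 + (-125459) = -255249; wraps to 6895 = 000001101011101111
R = −(6895) = -6895 = 111110010100010001

111110010100010001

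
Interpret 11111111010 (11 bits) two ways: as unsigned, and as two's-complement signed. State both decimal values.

unsigned = 2042, signed = -6

Unsigned: 11111111010 = 2042.
Signed: MSB=1 → 2042 − 2048 = -6.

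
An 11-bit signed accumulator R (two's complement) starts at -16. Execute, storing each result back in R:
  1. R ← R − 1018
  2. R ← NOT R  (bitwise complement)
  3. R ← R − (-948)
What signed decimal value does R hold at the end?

-67

Start: R = -16 = 11111110000.
R = -16 − 1018 = -1034; wraps to 1014 = 01111110110
R = NOT 01111110110 = 10000001001 = -1015
R = -1015 − (-948) = -67 = 11110111101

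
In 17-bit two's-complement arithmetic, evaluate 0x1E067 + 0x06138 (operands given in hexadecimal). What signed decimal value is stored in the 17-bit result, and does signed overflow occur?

16799; no overflow

0x1E067 = 11110000001100111 = -8089 (signed)
0x06138 = 00110000100111000 = 24888 (signed)
  11110000001100111
+ 00110000100111000
= 00100000110011111  (discard carry-out 1)
Result 00100000110011111: MSB = 0 → value 16799.
Addends have opposite signs, so signed overflow cannot occur.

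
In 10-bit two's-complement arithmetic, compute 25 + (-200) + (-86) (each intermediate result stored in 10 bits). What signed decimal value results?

-261

25 + (-200) = -175 (1101010001)
-175 + (-86) = -261 (1011111011)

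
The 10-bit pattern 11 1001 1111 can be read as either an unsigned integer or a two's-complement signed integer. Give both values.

unsigned = 927, signed = -97

Unsigned: 1110011111 = 927.
Signed: MSB=1 → 927 − 1024 = -97.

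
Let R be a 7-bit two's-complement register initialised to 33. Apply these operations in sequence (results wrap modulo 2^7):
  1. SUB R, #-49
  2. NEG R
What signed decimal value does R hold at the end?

Start: R = 33 = 0100001.
R = 33 − (-49) = 82; wraps to -46 = 1010010
R = −(-46) = 46 = 0101110

46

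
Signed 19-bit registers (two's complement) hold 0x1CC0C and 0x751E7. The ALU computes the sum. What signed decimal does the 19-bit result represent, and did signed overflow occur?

0x1CC0C = 0011100110000001100 = 117772 (signed)
0x751E7 = 1110101000111100111 = -44569 (signed)
  0011100110000001100
+ 1110101000111100111
= 0010001110111110011  (discard carry-out 1)
Result 0010001110111110011: MSB = 0 → value 73203.
Addends have opposite signs, so signed overflow cannot occur.

73203; no overflow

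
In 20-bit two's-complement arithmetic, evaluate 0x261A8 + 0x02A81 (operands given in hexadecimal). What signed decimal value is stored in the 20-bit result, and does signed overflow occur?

0x261A8 = 00100110000110101000 = 156072 (signed)
0x02A81 = 00000010101010000001 = 10881 (signed)
  00100110000110101000
+ 00000010101010000001
= 00101000110000101001
Result 00101000110000101001: MSB = 0 → value 166953.
Both addends are non-negative and so is the stored result: no signed overflow.

166953; no overflow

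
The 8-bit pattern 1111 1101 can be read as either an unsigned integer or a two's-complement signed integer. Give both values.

unsigned = 253, signed = -3

Unsigned: 11111101 = 253.
Signed: MSB=1 → 253 − 256 = -3.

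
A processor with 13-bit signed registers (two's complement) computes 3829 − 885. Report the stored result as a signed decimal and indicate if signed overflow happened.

2944; no overflow

3829 → 0111011110101
885 → 0001101110101
Subtract via negate-and-add: invert 0001101110101 + 1 = 1110010001011 (i.e. -885).
  0111011110101
+ 1110010001011
= 0101110000000  (discard carry-out 1)
Result 0101110000000: MSB = 0 → value 2944.
Addends (after negating the subtrahend) have opposite signs, so signed overflow cannot occur.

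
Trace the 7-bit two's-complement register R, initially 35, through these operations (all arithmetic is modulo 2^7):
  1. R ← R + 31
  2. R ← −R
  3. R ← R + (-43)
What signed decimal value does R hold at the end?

Start: R = 35 = 0100011.
R = 35 + 31 = 66; wraps to -62 = 1000010
R = −(-62) = 62 = 0111110
R = 62 + (-43) = 19 = 0010011

19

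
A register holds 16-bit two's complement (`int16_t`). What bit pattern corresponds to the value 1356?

1356 is non-negative, so write it directly in 16 bits: 0000010101001100.

0000010101001100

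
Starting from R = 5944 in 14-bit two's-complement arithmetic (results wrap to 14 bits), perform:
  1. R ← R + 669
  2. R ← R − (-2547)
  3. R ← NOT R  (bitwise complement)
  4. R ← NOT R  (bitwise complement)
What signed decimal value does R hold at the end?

Start: R = 5944 = 01011100111000.
R = 5944 + 669 = 6613 = 01100111010101
R = 6613 − (-2547) = 9160; wraps to -7224 = 10001111001000
R = NOT 10001111001000 = 01110000110111 = 7223
R = NOT 01110000110111 = 10001111001000 = -7224

-7224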